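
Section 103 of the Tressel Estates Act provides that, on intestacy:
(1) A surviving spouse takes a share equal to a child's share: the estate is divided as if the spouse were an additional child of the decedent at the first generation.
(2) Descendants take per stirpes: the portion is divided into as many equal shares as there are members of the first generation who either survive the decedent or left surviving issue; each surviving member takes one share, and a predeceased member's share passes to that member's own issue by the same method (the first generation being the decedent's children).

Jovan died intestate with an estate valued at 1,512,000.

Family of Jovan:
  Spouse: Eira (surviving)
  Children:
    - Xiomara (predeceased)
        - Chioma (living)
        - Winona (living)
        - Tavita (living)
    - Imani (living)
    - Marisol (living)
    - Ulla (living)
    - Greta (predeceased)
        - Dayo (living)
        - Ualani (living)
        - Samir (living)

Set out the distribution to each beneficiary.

The spouse counts as an additional share at the children's level, so there are 6 primary shares of 252,000. Eira takes one such share (252,000).
The children's combined portion (1,260,000) is divided into 5 shares of 252,000: Imani, Marisol, and Ulla each take 252,000; Xiomara's 252,000 share passes to Xiomara's issue; Greta's 252,000 share passes to Greta's issue.
Xiomara's share (252,000) is divided into 3 shares of 84,000: Chioma, Winona, and Tavita each take 84,000.
Greta's share (252,000) is divided into 3 shares of 84,000: Dayo, Ualani, and Samir each take 84,000.

Eira: 252,000; Chioma: 84,000; Winona: 84,000; Tavita: 84,000; Imani: 252,000; Marisol: 252,000; Ulla: 252,000; Dayo: 84,000; Ualani: 84,000; Samir: 84,000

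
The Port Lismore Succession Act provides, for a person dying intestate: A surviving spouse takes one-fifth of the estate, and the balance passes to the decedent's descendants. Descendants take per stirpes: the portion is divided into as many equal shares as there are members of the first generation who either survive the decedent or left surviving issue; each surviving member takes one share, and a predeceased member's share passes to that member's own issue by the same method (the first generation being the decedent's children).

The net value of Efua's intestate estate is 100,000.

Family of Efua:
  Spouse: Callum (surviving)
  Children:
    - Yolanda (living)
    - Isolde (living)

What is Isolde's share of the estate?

Callum takes one-fifth of 100,000 = 20,000. The remaining 80,000 passes to the descendants.
The descendants' portion (80,000) is divided into 2 shares of 40,000: Yolanda and Isolde each take 40,000.

Isolde receives 40,000.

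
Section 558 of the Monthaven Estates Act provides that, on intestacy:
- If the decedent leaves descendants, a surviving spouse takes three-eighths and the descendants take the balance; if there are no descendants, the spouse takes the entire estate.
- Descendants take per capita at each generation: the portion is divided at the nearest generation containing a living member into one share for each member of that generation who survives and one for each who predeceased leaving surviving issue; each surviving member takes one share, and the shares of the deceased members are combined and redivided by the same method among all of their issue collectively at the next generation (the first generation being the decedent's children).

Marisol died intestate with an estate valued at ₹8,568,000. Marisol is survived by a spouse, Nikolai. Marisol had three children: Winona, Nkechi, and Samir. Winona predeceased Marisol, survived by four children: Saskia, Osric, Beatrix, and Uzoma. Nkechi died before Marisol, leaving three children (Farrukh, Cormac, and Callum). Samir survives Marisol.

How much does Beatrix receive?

Beatrix receives ₹510,000.

Nikolai takes three-eighths of ₹8,568,000 = ₹3,213,000. The remaining ₹5,355,000 passes to the descendants.
The descendants' portion (₹5,355,000) is divided at the children's generation into 3 shares of ₹1,785,000. Samir takes ₹1,785,000. The 2 shares of the deceased (Winona and Nkechi) are combined into a pool of ₹3,570,000.
That pool (₹3,570,000) is divided at the grandchildren's generation equally among Saskia, Osric, Beatrix, Uzoma, Farrukh, Cormac, and Callum: ₹510,000 each.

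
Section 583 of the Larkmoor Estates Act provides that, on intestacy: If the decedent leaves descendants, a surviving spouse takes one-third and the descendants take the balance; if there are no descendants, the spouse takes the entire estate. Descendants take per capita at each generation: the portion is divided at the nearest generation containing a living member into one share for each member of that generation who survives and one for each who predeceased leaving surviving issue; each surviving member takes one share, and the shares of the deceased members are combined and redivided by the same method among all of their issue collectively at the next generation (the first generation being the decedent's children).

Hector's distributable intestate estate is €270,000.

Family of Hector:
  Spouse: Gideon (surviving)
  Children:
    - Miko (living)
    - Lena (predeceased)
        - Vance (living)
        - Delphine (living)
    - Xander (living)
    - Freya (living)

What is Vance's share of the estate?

Gideon takes one-third of €270,000 = €90,000. The remaining €180,000 passes to the descendants.
The descendants' portion (€180,000) is divided at the children's generation into 4 shares of €45,000. Miko, Xander, and Freya each take €45,000. The remaining share for the deceased Lena (€45,000) is carried to the next generation.
That pool (€45,000) is divided at the grandchildren's generation equally among Vance and Delphine: €22,500 each.

Vance receives €22,500.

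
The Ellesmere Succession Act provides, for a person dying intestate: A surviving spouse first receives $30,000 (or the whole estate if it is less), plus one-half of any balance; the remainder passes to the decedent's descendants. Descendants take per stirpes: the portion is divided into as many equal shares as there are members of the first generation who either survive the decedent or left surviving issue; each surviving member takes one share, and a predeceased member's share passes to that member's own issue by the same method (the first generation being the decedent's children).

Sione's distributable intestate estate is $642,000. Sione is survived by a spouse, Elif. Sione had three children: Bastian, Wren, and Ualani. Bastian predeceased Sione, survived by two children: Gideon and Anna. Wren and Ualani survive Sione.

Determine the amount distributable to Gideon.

Gideon receives $51,000.

Elif first takes $30,000, leaving a balance of $612,000. Elif then takes one-half of the balance ($306,000), for a total of $336,000. The remaining $306,000 passes to the descendants.
The descendants' portion ($306,000) is divided into 3 shares of $102,000: Wren and Ualani each take $102,000; Bastian's $102,000 share passes to Bastian's issue.
Bastian's share ($102,000) is divided into 2 shares of $51,000: Gideon and Anna each take $51,000.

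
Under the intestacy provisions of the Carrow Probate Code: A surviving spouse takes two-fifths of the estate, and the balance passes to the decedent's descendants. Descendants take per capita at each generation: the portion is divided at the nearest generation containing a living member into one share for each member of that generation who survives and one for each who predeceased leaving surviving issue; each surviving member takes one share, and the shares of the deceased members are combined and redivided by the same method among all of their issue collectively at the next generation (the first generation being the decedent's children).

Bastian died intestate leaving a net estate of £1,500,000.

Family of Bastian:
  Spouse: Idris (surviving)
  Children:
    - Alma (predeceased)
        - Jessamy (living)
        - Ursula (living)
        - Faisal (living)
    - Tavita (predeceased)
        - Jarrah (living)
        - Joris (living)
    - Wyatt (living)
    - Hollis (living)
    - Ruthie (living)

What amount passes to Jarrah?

Idris takes two-fifths of £1,500,000 = £600,000. The remaining £900,000 passes to the descendants.
The descendants' portion (£900,000) is divided at the children's generation into 5 shares of £180,000. Wyatt, Hollis, and Ruthie each take £180,000. The 2 shares of the deceased (Alma and Tavita) are combined into a pool of £360,000.
That pool (£360,000) is divided at the grandchildren's generation equally among Jessamy, Ursula, Faisal, Jarrah, and Joris: £72,000 each.

Jarrah receives £72,000.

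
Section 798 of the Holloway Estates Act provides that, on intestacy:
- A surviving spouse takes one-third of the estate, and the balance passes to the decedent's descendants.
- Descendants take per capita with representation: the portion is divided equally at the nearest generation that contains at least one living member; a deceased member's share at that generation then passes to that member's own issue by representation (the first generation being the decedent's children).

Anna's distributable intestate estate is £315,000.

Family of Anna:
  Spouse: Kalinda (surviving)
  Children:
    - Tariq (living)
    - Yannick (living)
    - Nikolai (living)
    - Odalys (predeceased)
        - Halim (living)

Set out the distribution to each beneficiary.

Kalinda: £105,000; Tariq: £52,500; Yannick: £52,500; Nikolai: £52,500; Halim: £52,500

Kalinda takes one-third of £315,000 = £105,000. The remaining £210,000 passes to the descendants.
The descendants' portion (£210,000) is divided into 4 shares of £52,500: Tariq, Yannick, and Nikolai each take £52,500; Odalys's £52,500 share passes to Odalys's issue.
Odalys's share (£52,500) passes entirely to Halim.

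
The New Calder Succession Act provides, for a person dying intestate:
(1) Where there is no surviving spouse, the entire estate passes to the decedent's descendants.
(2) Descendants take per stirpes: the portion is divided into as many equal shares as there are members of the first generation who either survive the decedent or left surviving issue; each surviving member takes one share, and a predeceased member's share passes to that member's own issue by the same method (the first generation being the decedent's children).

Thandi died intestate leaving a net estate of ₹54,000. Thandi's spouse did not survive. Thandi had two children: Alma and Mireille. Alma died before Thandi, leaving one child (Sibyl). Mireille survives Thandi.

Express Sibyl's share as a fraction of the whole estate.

Sibyl receives 1/2 of the estate.

The entire ₹54,000 passes to the descendants.
That amount (₹54,000) is divided into 2 shares of ₹27,000: Mireille takes ₹27,000; Alma's ₹27,000 share passes to Alma's issue.
Alma's share (₹27,000) passes entirely to Sibyl.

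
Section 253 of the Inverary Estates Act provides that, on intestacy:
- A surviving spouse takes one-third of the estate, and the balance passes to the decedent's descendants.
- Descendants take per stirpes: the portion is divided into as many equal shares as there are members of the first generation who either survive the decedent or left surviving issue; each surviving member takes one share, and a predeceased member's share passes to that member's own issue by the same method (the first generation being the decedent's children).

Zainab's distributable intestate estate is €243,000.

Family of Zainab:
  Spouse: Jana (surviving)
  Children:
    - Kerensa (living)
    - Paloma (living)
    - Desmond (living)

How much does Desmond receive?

Jana takes one-third of €243,000 = €81,000. The remaining €162,000 passes to the descendants.
The descendants' portion (€162,000) is divided into 3 shares of €54,000: Kerensa, Paloma, and Desmond each take €54,000.

Desmond receives €54,000.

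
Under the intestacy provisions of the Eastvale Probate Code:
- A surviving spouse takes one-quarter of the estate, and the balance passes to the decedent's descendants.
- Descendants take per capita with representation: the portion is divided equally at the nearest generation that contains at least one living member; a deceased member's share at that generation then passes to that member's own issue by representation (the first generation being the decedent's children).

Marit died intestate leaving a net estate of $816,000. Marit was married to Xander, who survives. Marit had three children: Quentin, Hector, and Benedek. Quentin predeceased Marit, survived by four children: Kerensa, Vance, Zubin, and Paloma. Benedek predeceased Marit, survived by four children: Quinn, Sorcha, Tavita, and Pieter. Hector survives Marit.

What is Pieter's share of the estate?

Xander takes one-quarter of $816,000 = $204,000. The remaining $612,000 passes to the descendants.
The descendants' portion ($612,000) is divided into 3 shares of $204,000: Hector takes $204,000; Quentin's $204,000 share passes to Quentin's issue; Benedek's $204,000 share passes to Benedek's issue.
Quentin's share ($204,000) is divided into 4 shares of $51,000: Kerensa, Vance, Zubin, and Paloma each take $51,000.
Benedek's share ($204,000) is divided into 4 shares of $51,000: Quinn, Sorcha, Tavita, and Pieter each take $51,000.

Pieter receives $51,000.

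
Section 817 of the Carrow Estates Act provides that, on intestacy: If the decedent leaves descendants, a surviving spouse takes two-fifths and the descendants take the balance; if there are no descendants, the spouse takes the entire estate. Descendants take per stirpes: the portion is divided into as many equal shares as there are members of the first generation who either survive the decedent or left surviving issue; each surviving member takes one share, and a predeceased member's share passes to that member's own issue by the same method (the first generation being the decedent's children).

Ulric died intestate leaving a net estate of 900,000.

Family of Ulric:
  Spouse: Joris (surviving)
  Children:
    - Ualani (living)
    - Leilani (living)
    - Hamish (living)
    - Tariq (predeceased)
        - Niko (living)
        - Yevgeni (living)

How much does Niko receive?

Joris takes two-fifths of 900,000 = 360,000. The remaining 540,000 passes to the descendants.
The descendants' portion (540,000) is divided into 4 shares of 135,000: Ualani, Leilani, and Hamish each take 135,000; Tariq's 135,000 share passes to Tariq's issue.
Tariq's share (135,000) is divided into 2 shares of 67,500: Niko and Yevgeni each take 67,500.

Niko receives 67,500.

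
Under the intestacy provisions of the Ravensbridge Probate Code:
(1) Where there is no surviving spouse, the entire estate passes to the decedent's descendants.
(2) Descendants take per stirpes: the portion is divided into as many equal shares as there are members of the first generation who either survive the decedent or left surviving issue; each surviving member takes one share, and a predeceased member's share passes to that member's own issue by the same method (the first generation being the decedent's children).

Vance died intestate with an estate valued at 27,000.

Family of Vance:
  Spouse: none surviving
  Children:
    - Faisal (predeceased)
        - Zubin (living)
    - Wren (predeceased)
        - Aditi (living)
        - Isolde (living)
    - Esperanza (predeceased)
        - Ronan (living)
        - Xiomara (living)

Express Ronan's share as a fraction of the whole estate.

The entire 27,000 passes to the descendants.
That amount (27,000) is divided into 3 shares of 9,000: Faisal's 9,000 share passes to Faisal's issue; Wren's 9,000 share passes to Wren's issue; Esperanza's 9,000 share passes to Esperanza's issue.
Faisal's share (9,000) passes entirely to Zubin.
Wren's share (9,000) is divided into 2 shares of 4,500: Aditi and Isolde each take 4,500.
Esperanza's share (9,000) is divided into 2 shares of 4,500: Ronan and Xiomara each take 4,500.

Ronan receives 1/6 of the estate.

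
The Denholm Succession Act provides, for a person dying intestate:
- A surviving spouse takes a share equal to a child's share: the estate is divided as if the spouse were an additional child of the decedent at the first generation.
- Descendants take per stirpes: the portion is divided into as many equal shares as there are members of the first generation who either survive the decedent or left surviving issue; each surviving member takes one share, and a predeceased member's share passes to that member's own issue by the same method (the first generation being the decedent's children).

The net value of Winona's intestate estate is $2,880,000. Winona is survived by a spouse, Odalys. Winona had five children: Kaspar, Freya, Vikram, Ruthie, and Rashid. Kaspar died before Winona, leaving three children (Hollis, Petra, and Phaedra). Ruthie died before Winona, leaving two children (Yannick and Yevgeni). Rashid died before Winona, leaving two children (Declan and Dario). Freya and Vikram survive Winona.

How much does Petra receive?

Petra receives $160,000.

The spouse counts as an additional share at the children's level, so there are 6 primary shares of $480,000. Odalys takes one such share ($480,000).
The children's combined portion ($2,400,000) is divided into 5 shares of $480,000: Freya and Vikram each take $480,000; Kaspar's $480,000 share passes to Kaspar's issue; Ruthie's $480,000 share passes to Ruthie's issue; Rashid's $480,000 share passes to Rashid's issue.
Kaspar's share ($480,000) is divided into 3 shares of $160,000: Hollis, Petra, and Phaedra each take $160,000.
Ruthie's share ($480,000) is divided into 2 shares of $240,000: Yannick and Yevgeni each take $240,000.
Rashid's share ($480,000) is divided into 2 shares of $240,000: Declan and Dario each take $240,000.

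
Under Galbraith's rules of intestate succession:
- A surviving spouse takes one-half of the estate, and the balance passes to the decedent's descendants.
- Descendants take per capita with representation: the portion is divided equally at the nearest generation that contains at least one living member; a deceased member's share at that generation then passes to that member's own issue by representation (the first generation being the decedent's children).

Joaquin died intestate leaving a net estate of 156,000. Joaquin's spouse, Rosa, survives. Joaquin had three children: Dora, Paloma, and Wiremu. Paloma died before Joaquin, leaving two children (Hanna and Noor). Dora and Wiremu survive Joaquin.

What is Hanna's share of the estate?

Rosa takes one-half of 156,000 = 78,000. The remaining 78,000 passes to the descendants.
The descendants' portion (78,000) is divided into 3 shares of 26,000: Dora and Wiremu each take 26,000; Paloma's 26,000 share passes to Paloma's issue.
Paloma's share (26,000) is divided into 2 shares of 13,000: Hanna and Noor each take 13,000.

Hanna receives 13,000.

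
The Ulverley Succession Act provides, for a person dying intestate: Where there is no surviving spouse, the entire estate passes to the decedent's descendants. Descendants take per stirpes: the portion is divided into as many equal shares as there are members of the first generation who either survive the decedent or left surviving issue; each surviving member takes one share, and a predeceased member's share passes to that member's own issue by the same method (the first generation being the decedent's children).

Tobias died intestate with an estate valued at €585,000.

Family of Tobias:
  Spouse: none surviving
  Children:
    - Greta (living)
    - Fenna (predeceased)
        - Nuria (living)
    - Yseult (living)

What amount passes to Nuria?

Nuria receives €195,000.

The entire €585,000 passes to the descendants.
That amount (€585,000) is divided into 3 shares of €195,000: Greta and Yseult each take €195,000; Fenna's €195,000 share passes to Fenna's issue.
Fenna's share (€195,000) passes entirely to Nuria.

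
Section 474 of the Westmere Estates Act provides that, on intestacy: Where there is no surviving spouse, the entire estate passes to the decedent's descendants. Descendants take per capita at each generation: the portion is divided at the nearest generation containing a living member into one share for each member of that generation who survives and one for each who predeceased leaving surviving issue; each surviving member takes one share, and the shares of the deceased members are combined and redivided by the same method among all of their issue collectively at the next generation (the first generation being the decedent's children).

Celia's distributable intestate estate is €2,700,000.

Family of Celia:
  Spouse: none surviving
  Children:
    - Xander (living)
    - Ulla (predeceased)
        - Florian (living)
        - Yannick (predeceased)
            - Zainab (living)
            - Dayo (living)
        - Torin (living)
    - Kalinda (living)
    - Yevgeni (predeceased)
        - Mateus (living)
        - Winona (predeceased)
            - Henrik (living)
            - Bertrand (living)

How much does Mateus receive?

Mateus receives €270,000.

The entire €2,700,000 passes to the descendants.
That amount (€2,700,000) is divided at the children's generation into 4 shares of €675,000. Xander and Kalinda each take €675,000. The 2 shares of the deceased (Ulla and Yevgeni) are combined into a pool of €1,350,000.
That pool (€1,350,000) is divided at the grandchildren's generation into 5 shares of €270,000. Florian, Torin, and Mateus each take €270,000. The 2 shares of the deceased (Yannick and Winona) are combined into a pool of €540,000.
That pool (€540,000) is divided at the great-grandchildren's generation equally among Zainab, Dayo, Henrik, and Bertrand: €135,000 each.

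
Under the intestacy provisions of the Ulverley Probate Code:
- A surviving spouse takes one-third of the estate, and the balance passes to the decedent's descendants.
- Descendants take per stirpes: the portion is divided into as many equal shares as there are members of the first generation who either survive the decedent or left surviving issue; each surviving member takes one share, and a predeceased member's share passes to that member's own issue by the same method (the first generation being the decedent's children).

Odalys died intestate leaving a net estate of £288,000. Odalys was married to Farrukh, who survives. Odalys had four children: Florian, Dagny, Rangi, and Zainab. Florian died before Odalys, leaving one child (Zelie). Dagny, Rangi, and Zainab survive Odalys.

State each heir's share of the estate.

Farrukh takes one-third of £288,000 = £96,000. The remaining £192,000 passes to the descendants.
The descendants' portion (£192,000) is divided into 4 shares of £48,000: Dagny, Rangi, and Zainab each take £48,000; Florian's £48,000 share passes to Florian's issue.
Florian's share (£48,000) passes entirely to Zelie.

Farrukh: £96,000; Zelie: £48,000; Dagny: £48,000; Rangi: £48,000; Zainab: £48,000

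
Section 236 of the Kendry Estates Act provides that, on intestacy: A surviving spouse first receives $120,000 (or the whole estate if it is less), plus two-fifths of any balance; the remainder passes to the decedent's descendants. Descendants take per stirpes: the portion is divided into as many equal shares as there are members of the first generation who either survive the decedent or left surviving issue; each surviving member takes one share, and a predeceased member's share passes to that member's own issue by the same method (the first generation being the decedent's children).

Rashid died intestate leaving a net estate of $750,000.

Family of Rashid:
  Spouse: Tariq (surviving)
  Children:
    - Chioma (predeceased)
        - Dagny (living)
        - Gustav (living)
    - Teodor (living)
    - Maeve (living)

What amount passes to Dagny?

Tariq first takes $120,000, leaving a balance of $630,000. Tariq then takes two-fifths of the balance ($252,000), for a total of $372,000. The remaining $378,000 passes to the descendants.
The descendants' portion ($378,000) is divided into 3 shares of $126,000: Teodor and Maeve each take $126,000; Chioma's $126,000 share passes to Chioma's issue.
Chioma's share ($126,000) is divided into 2 shares of $63,000: Dagny and Gustav each take $63,000.

Dagny receives $63,000.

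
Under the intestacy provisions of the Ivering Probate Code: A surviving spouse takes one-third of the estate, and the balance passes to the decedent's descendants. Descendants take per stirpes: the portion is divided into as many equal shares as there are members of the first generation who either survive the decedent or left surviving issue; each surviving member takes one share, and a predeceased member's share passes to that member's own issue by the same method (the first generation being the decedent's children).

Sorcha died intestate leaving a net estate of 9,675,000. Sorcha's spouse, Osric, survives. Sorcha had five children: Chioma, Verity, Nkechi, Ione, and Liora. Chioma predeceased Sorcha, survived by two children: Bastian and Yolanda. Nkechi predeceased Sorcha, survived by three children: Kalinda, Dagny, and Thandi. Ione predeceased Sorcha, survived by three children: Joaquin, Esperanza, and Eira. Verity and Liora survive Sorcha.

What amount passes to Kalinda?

Kalinda receives 430,000.

Osric takes one-third of 9,675,000 = 3,225,000. The remaining 6,450,000 passes to the descendants.
The descendants' portion (6,450,000) is divided into 5 shares of 1,290,000: Verity and Liora each take 1,290,000; Chioma's 1,290,000 share passes to Chioma's issue; Nkechi's 1,290,000 share passes to Nkechi's issue; Ione's 1,290,000 share passes to Ione's issue.
Chioma's share (1,290,000) is divided into 2 shares of 645,000: Bastian and Yolanda each take 645,000.
Nkechi's share (1,290,000) is divided into 3 shares of 430,000: Kalinda, Dagny, and Thandi each take 430,000.
Ione's share (1,290,000) is divided into 3 shares of 430,000: Joaquin, Esperanza, and Eira each take 430,000.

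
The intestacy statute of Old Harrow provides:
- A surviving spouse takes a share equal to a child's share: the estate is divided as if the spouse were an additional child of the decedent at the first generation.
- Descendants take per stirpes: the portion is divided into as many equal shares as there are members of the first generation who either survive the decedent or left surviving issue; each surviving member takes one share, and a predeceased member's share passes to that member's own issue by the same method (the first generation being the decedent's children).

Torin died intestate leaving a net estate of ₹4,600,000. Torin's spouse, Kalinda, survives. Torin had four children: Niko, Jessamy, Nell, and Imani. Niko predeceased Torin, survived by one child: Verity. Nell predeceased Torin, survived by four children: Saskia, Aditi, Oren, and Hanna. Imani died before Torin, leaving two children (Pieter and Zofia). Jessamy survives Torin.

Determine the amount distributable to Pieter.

Pieter receives ₹460,000.

The spouse counts as an additional share at the children's level, so there are 5 primary shares of ₹920,000. Kalinda takes one such share (₹920,000).
The children's combined portion (₹3,680,000) is divided into 4 shares of ₹920,000: Jessamy takes ₹920,000; Niko's ₹920,000 share passes to Niko's issue; Nell's ₹920,000 share passes to Nell's issue; Imani's ₹920,000 share passes to Imani's issue.
Niko's share (₹920,000) passes entirely to Verity.
Nell's share (₹920,000) is divided into 4 shares of ₹230,000: Saskia, Aditi, Oren, and Hanna each take ₹230,000.
Imani's share (₹920,000) is divided into 2 shares of ₹460,000: Pieter and Zofia each take ₹460,000.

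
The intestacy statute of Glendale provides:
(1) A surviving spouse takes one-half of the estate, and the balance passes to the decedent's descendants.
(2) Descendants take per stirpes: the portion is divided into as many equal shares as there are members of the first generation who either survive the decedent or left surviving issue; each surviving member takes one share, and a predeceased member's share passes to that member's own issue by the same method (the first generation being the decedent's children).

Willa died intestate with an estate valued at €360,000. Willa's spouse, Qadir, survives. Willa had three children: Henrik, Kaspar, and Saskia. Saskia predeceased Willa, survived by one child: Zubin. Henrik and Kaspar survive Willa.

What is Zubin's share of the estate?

Qadir takes one-half of €360,000 = €180,000. The remaining €180,000 passes to the descendants.
The descendants' portion (€180,000) is divided into 3 shares of €60,000: Henrik and Kaspar each take €60,000; Saskia's €60,000 share passes to Saskia's issue.
Saskia's share (€60,000) passes entirely to Zubin.

Zubin receives €60,000.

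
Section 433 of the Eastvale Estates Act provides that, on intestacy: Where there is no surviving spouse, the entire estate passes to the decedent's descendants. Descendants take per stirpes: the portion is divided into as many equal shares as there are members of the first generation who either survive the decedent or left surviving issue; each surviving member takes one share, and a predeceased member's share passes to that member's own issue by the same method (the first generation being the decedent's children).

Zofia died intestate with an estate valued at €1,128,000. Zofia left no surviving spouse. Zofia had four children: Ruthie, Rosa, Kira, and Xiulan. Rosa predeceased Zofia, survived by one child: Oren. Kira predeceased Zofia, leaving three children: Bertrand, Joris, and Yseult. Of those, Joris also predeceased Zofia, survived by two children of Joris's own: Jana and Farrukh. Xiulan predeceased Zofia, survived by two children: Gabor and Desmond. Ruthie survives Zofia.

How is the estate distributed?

The entire €1,128,000 passes to the descendants.
That amount (€1,128,000) is divided into 4 shares of €282,000: Ruthie takes €282,000; Rosa's €282,000 share passes to Rosa's issue; Kira's €282,000 share passes to Kira's issue; Xiulan's €282,000 share passes to Xiulan's issue.
Rosa's share (€282,000) passes entirely to Oren.
Kira's share (€282,000) is divided into 3 shares of €94,000: Bertrand and Yseult each take €94,000; Joris's €94,000 share passes to Joris's issue.
Joris's share (€94,000) is divided into 2 shares of €47,000: Jana and Farrukh each take €47,000.
Xiulan's share (€282,000) is divided into 2 shares of €141,000: Gabor and Desmond each take €141,000.

Ruthie: €282,000; Oren: €282,000; Bertrand: €94,000; Jana: €47,000; Farrukh: €47,000; Yseult: €94,000; Gabor: €141,000; Desmond: €141,000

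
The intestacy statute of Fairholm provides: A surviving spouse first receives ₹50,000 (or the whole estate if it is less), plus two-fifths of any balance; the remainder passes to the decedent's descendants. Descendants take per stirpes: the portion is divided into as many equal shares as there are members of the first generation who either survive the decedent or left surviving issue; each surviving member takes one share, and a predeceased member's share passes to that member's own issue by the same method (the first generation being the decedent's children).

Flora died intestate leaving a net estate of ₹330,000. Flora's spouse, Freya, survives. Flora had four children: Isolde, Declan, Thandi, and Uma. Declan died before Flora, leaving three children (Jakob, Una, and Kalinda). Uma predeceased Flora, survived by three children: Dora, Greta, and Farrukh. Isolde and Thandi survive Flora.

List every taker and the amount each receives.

Freya: ₹162,000; Isolde: ₹42,000; Jakob: ₹14,000; Una: ₹14,000; Kalinda: ₹14,000; Thandi: ₹42,000; Dora: ₹14,000; Greta: ₹14,000; Farrukh: ₹14,000

Freya first takes ₹50,000, leaving a balance of ₹280,000. Freya then takes two-fifths of the balance (₹112,000), for a total of ₹162,000. The remaining ₹168,000 passes to the descendants.
The descendants' portion (₹168,000) is divided into 4 shares of ₹42,000: Isolde and Thandi each take ₹42,000; Declan's ₹42,000 share passes to Declan's issue; Uma's ₹42,000 share passes to Uma's issue.
Declan's share (₹42,000) is divided into 3 shares of ₹14,000: Jakob, Una, and Kalinda each take ₹14,000.
Uma's share (₹42,000) is divided into 3 shares of ₹14,000: Dora, Greta, and Farrukh each take ₹14,000.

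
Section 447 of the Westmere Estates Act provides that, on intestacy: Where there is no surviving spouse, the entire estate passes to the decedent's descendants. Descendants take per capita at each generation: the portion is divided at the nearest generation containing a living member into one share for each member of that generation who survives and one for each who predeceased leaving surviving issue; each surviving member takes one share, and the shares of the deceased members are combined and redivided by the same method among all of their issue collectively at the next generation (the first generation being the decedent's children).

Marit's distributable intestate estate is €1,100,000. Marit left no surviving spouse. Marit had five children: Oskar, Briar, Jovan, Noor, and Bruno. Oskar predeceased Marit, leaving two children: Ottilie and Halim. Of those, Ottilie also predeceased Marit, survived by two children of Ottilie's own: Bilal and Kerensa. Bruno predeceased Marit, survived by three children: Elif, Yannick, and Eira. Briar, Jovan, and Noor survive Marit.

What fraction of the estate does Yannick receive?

The entire €1,100,000 passes to the descendants.
That amount (€1,100,000) is divided at the children's generation into 5 shares of €220,000. Briar, Jovan, and Noor each take €220,000. The 2 shares of the deceased (Oskar and Bruno) are combined into a pool of €440,000.
That pool (€440,000) is divided at the grandchildren's generation into 5 shares of €88,000. Halim, Elif, Yannick, and Eira each take €88,000. The remaining share for the deceased Ottilie (€88,000) is carried to the next generation.
That pool (€88,000) is divided at the great-grandchildren's generation equally among Bilal and Kerensa: €44,000 each.

Yannick receives 2/25 of the estate.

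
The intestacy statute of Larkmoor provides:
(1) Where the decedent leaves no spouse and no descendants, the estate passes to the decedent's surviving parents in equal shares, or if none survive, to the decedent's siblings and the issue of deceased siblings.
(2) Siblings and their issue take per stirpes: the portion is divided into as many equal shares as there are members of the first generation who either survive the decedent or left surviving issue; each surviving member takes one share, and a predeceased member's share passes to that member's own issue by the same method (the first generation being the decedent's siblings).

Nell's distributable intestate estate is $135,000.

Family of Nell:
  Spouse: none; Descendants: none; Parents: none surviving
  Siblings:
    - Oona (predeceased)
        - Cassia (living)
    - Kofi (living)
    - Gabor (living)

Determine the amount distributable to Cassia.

Cassia receives $45,000.

The entire $135,000 passes to the siblings and their issue.
That amount ($135,000) is divided into 3 shares of $45,000: Kofi and Gabor each take $45,000; Oona's $45,000 share passes to Oona's issue.
Oona's share ($45,000) passes entirely to Cassia.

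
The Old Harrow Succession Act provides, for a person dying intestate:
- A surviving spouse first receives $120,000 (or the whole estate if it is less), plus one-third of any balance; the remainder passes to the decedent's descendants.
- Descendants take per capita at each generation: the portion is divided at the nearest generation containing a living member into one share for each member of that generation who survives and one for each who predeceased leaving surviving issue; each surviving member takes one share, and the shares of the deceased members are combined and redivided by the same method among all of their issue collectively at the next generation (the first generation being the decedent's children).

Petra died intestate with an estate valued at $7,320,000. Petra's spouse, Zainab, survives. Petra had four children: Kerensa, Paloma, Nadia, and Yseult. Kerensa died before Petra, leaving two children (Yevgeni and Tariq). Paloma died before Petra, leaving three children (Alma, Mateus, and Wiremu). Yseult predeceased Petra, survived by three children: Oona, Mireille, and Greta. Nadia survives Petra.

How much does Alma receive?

Zainab first takes $120,000, leaving a balance of $7,200,000. Zainab then takes one-third of the balance ($2,400,000), for a total of $2,520,000. The remaining $4,800,000 passes to the descendants.
The descendants' portion ($4,800,000) is divided at the children's generation into 4 shares of $1,200,000. Nadia takes $1,200,000. The 3 shares of the deceased (Kerensa, Paloma, and Yseult) are combined into a pool of $3,600,000.
That pool ($3,600,000) is divided at the grandchildren's generation equally among Yevgeni, Tariq, Alma, Mateus, Wiremu, Oona, Mireille, and Greta: $450,000 each.

Alma receives $450,000.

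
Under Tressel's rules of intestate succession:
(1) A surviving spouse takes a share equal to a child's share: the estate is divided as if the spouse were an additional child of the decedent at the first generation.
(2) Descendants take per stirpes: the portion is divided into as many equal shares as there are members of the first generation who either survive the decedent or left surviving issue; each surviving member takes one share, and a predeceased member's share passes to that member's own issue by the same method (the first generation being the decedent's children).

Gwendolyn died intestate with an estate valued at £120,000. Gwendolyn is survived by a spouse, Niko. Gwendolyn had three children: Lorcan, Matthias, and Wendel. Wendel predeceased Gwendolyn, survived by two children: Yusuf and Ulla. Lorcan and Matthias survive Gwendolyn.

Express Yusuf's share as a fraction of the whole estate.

Yusuf receives 1/8 of the estate.

The spouse counts as an additional share at the children's level, so there are 4 primary shares of £30,000. Niko takes one such share (£30,000).
The children's combined portion (£90,000) is divided into 3 shares of £30,000: Lorcan and Matthias each take £30,000; Wendel's £30,000 share passes to Wendel's issue.
Wendel's share (£30,000) is divided into 2 shares of £15,000: Yusuf and Ulla each take £15,000.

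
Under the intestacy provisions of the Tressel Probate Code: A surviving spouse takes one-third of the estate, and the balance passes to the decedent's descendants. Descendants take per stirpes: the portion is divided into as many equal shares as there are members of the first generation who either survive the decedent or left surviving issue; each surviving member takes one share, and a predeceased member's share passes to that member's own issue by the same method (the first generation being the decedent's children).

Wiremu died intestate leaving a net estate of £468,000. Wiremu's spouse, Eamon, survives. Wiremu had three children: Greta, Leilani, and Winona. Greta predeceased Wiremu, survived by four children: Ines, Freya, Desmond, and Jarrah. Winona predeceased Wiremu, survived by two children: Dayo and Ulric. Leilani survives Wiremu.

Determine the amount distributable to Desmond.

Eamon takes one-third of £468,000 = £156,000. The remaining £312,000 passes to the descendants.
The descendants' portion (£312,000) is divided into 3 shares of £104,000: Leilani takes £104,000; Greta's £104,000 share passes to Greta's issue; Winona's £104,000 share passes to Winona's issue.
Greta's share (£104,000) is divided into 4 shares of £26,000: Ines, Freya, Desmond, and Jarrah each take £26,000.
Winona's share (£104,000) is divided into 2 shares of £52,000: Dayo and Ulric each take £52,000.

Desmond receives £26,000.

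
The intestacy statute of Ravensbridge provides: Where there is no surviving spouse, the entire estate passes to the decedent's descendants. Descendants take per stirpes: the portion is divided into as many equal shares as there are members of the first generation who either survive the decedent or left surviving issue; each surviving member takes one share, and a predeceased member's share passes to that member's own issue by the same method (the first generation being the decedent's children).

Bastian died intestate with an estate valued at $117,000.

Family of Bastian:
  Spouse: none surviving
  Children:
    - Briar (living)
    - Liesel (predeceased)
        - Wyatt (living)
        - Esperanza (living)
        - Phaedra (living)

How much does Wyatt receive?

Wyatt receives $19,500.

The entire $117,000 passes to the descendants.
That amount ($117,000) is divided into 2 shares of $58,500: Briar takes $58,500; Liesel's $58,500 share passes to Liesel's issue.
Liesel's share ($58,500) is divided into 3 shares of $19,500: Wyatt, Esperanza, and Phaedra each take $19,500.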